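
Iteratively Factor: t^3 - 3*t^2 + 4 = (t + 1)*(t^2 - 4*t + 4) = (t - 2)*(t + 1)*(t - 2)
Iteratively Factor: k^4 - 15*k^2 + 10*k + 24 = (k + 4)*(k^3 - 4*k^2 + k + 6) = (k - 2)*(k + 4)*(k^2 - 2*k - 3) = (k - 3)*(k - 2)*(k + 4)*(k + 1)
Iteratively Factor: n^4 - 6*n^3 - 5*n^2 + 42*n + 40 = (n - 5)*(n^3 - n^2 - 10*n - 8) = (n - 5)*(n + 1)*(n^2 - 2*n - 8) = (n - 5)*(n - 4)*(n + 1)*(n + 2)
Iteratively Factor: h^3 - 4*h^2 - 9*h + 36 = (h - 3)*(h^2 - h - 12) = (h - 3)*(h + 3)*(h - 4)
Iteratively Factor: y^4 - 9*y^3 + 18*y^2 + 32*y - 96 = (y - 4)*(y^3 - 5*y^2 - 2*y + 24) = (y - 4)^2*(y^2 - y - 6) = (y - 4)^2*(y + 2)*(y - 3)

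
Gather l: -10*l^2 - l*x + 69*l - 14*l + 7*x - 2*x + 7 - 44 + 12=-10*l^2 + l*(55 - x) + 5*x - 25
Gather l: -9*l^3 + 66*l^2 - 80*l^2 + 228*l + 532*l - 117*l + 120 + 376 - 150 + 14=-9*l^3 - 14*l^2 + 643*l + 360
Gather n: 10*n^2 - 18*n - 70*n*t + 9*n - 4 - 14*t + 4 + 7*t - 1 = 10*n^2 + n*(-70*t - 9) - 7*t - 1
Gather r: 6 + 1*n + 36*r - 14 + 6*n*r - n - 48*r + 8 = r*(6*n - 12)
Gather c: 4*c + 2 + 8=4*c + 10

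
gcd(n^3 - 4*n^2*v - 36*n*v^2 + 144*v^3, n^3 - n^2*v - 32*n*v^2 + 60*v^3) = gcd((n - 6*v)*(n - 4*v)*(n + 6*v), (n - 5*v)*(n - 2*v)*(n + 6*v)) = n + 6*v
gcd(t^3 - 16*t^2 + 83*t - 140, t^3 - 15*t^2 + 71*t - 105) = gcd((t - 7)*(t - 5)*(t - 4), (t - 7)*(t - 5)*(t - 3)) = t^2 - 12*t + 35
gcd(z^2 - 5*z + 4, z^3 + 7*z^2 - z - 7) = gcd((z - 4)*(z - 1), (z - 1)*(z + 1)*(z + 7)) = z - 1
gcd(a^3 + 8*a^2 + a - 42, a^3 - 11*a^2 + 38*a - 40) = a - 2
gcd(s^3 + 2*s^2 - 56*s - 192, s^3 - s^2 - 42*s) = s + 6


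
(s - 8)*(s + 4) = s^2 - 4*s - 32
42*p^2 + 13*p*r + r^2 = (6*p + r)*(7*p + r)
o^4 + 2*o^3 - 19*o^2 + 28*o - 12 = (o - 2)*(o - 1)^2*(o + 6)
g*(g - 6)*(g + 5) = g^3 - g^2 - 30*g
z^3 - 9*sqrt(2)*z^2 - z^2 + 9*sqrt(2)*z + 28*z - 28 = (z - 1)*(z - 7*sqrt(2))*(z - 2*sqrt(2))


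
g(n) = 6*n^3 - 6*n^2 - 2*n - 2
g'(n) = 18*n^2 - 12*n - 2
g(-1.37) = -25.95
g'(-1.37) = 48.22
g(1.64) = 5.05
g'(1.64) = 26.73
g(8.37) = 3079.18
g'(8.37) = 1158.58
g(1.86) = 12.13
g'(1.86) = 37.95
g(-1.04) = -13.16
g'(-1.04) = 29.95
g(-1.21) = -18.99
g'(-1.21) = 38.87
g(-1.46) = -30.54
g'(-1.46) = 53.89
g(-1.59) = -38.11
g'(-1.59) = 62.59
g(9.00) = 3868.00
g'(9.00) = 1348.00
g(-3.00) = -212.00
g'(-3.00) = 196.00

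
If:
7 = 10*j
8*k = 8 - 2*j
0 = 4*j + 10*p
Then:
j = 7/10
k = 33/40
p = -7/25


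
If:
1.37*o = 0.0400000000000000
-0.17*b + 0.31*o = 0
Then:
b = 0.05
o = 0.03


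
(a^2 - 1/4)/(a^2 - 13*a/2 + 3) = (a + 1/2)/(a - 6)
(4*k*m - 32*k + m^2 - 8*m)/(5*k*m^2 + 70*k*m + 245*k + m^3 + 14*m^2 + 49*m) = (4*k*m - 32*k + m^2 - 8*m)/(5*k*m^2 + 70*k*m + 245*k + m^3 + 14*m^2 + 49*m)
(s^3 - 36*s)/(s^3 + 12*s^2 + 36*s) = (s - 6)/(s + 6)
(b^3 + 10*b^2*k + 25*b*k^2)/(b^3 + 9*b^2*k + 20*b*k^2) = (b + 5*k)/(b + 4*k)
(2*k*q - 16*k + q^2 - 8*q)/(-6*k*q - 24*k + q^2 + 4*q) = (-2*k*q + 16*k - q^2 + 8*q)/(6*k*q + 24*k - q^2 - 4*q)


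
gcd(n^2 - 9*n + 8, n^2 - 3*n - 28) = 1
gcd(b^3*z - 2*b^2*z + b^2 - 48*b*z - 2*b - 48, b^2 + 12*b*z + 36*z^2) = 1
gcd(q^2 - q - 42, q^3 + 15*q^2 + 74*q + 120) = q + 6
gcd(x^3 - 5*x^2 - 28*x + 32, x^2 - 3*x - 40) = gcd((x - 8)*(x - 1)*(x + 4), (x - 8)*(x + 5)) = x - 8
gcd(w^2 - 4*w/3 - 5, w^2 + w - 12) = w - 3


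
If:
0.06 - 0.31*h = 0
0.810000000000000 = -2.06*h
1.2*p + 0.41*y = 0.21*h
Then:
No Solution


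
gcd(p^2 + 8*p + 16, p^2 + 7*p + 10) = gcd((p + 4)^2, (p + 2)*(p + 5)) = 1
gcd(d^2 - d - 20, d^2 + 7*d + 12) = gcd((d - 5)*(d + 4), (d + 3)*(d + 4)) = d + 4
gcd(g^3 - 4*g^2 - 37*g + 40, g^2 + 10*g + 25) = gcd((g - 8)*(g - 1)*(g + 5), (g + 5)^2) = g + 5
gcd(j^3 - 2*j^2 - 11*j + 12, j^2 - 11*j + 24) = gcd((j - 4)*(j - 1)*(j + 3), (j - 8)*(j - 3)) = 1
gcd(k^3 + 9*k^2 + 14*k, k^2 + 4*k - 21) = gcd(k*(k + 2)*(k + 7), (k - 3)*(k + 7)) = k + 7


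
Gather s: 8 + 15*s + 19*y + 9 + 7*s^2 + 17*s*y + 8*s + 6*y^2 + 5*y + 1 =7*s^2 + s*(17*y + 23) + 6*y^2 + 24*y + 18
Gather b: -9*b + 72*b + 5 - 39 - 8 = 63*b - 42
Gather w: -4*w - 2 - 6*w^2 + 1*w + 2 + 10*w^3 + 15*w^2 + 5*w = 10*w^3 + 9*w^2 + 2*w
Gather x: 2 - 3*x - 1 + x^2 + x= x^2 - 2*x + 1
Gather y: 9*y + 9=9*y + 9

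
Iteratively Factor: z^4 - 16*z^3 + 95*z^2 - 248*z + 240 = (z - 4)*(z^3 - 12*z^2 + 47*z - 60) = (z - 4)*(z - 3)*(z^2 - 9*z + 20) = (z - 4)^2*(z - 3)*(z - 5)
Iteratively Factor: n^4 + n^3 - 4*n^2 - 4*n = (n + 1)*(n^3 - 4*n) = (n + 1)*(n + 2)*(n^2 - 2*n) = (n - 2)*(n + 1)*(n + 2)*(n)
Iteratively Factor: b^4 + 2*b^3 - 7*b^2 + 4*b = (b)*(b^3 + 2*b^2 - 7*b + 4) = b*(b - 1)*(b^2 + 3*b - 4) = b*(b - 1)*(b + 4)*(b - 1)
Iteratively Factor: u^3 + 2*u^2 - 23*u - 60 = (u - 5)*(u^2 + 7*u + 12) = (u - 5)*(u + 4)*(u + 3)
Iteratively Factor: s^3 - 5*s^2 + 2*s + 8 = (s + 1)*(s^2 - 6*s + 8) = (s - 2)*(s + 1)*(s - 4)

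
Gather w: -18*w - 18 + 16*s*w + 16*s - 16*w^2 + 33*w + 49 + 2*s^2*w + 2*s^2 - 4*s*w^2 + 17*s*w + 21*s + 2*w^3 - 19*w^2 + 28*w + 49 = 2*s^2 + 37*s + 2*w^3 + w^2*(-4*s - 35) + w*(2*s^2 + 33*s + 43) + 80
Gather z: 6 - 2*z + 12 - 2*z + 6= 24 - 4*z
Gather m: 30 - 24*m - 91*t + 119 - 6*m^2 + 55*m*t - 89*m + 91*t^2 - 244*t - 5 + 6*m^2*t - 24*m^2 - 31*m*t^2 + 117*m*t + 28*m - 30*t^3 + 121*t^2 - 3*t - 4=m^2*(6*t - 30) + m*(-31*t^2 + 172*t - 85) - 30*t^3 + 212*t^2 - 338*t + 140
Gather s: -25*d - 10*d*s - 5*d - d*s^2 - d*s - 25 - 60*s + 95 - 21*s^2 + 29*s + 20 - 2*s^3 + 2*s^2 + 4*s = -30*d - 2*s^3 + s^2*(-d - 19) + s*(-11*d - 27) + 90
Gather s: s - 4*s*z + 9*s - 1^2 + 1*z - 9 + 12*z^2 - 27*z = s*(10 - 4*z) + 12*z^2 - 26*z - 10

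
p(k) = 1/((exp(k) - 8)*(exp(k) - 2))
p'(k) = -exp(k)/((exp(k) - 8)*(exp(k) - 2)^2) - exp(k)/((exp(k) - 8)^2*(exp(k) - 2)) = 2*(5 - exp(k))*exp(k)/(exp(4*k) - 20*exp(3*k) + 132*exp(2*k) - 320*exp(k) + 256)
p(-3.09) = 0.06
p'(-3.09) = 0.00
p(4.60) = 0.00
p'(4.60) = -0.00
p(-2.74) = 0.07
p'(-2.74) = 0.00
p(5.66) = 0.00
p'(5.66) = -0.00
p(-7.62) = 0.06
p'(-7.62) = 0.00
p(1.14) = -0.18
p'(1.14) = 0.39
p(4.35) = 0.00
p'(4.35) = -0.00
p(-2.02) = 0.07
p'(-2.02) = 0.01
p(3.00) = 0.00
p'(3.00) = -0.01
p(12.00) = 0.00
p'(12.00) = 0.00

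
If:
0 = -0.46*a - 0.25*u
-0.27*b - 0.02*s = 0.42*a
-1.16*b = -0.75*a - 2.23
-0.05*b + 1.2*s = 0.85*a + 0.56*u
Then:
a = -0.88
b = 1.35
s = 0.19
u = 1.62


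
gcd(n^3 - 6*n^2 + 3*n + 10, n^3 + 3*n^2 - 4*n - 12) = n - 2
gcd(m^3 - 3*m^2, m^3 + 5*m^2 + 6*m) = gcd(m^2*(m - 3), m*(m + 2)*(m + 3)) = m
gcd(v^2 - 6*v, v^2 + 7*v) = v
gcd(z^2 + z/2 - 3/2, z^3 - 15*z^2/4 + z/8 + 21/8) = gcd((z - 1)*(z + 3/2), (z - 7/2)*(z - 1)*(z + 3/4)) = z - 1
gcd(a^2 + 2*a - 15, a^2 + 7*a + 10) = a + 5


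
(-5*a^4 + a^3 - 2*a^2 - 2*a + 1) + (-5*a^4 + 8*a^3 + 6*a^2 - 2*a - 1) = -10*a^4 + 9*a^3 + 4*a^2 - 4*a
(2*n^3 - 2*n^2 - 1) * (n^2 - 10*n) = 2*n^5 - 22*n^4 + 20*n^3 - n^2 + 10*n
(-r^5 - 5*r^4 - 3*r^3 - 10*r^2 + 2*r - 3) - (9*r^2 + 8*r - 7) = -r^5 - 5*r^4 - 3*r^3 - 19*r^2 - 6*r + 4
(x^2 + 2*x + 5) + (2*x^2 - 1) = 3*x^2 + 2*x + 4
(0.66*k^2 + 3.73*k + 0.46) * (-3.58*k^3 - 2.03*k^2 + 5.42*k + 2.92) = -2.3628*k^5 - 14.6932*k^4 - 5.6415*k^3 + 21.21*k^2 + 13.3848*k + 1.3432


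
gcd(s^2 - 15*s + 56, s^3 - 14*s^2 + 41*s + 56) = s^2 - 15*s + 56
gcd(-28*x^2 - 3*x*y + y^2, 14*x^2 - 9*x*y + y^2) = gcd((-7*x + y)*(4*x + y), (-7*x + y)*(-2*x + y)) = 7*x - y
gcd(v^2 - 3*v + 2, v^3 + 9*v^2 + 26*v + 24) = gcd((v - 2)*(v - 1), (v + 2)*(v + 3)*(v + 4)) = 1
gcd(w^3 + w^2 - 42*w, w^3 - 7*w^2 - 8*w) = w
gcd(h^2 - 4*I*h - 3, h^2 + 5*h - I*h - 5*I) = h - I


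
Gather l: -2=-2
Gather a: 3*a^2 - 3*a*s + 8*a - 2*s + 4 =3*a^2 + a*(8 - 3*s) - 2*s + 4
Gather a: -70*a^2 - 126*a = -70*a^2 - 126*a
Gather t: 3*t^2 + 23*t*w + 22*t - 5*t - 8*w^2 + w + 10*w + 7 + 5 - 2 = 3*t^2 + t*(23*w + 17) - 8*w^2 + 11*w + 10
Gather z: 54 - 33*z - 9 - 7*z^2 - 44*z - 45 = -7*z^2 - 77*z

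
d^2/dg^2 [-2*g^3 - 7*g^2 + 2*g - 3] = -12*g - 14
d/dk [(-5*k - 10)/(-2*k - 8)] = 5/(k^2 + 8*k + 16)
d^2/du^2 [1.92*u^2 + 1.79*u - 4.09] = 3.84000000000000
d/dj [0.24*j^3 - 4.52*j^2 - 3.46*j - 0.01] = 0.72*j^2 - 9.04*j - 3.46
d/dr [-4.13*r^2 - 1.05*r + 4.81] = -8.26*r - 1.05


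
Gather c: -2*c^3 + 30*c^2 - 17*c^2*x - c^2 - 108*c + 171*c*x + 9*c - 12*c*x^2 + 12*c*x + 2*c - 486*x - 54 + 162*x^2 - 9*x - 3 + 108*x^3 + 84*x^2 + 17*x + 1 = -2*c^3 + c^2*(29 - 17*x) + c*(-12*x^2 + 183*x - 97) + 108*x^3 + 246*x^2 - 478*x - 56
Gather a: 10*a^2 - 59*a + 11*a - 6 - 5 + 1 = 10*a^2 - 48*a - 10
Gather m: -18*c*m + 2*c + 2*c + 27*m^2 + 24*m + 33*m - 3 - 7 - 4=4*c + 27*m^2 + m*(57 - 18*c) - 14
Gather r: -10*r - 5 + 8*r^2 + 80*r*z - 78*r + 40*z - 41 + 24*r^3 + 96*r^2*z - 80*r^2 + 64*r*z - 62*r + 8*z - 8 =24*r^3 + r^2*(96*z - 72) + r*(144*z - 150) + 48*z - 54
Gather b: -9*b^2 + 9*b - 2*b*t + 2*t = -9*b^2 + b*(9 - 2*t) + 2*t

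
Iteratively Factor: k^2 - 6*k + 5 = (k - 1)*(k - 5)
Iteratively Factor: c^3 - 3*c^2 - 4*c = (c + 1)*(c^2 - 4*c) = (c - 4)*(c + 1)*(c)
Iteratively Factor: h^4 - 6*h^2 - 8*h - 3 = (h + 1)*(h^3 - h^2 - 5*h - 3) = (h + 1)^2*(h^2 - 2*h - 3) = (h + 1)^3*(h - 3)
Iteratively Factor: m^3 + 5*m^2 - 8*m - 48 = (m - 3)*(m^2 + 8*m + 16) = (m - 3)*(m + 4)*(m + 4)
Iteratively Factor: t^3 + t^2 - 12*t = (t + 4)*(t^2 - 3*t) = t*(t + 4)*(t - 3)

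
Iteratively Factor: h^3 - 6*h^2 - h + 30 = (h - 5)*(h^2 - h - 6) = (h - 5)*(h + 2)*(h - 3)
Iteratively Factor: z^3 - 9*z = (z - 3)*(z^2 + 3*z) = z*(z - 3)*(z + 3)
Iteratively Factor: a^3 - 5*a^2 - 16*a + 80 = (a + 4)*(a^2 - 9*a + 20) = (a - 5)*(a + 4)*(a - 4)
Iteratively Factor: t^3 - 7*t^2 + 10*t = (t - 5)*(t^2 - 2*t) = t*(t - 5)*(t - 2)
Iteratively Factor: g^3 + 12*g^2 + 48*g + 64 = (g + 4)*(g^2 + 8*g + 16) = (g + 4)^2*(g + 4)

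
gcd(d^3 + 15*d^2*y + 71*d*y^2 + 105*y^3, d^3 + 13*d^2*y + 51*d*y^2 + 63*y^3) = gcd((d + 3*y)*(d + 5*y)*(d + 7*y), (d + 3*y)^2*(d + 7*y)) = d^2 + 10*d*y + 21*y^2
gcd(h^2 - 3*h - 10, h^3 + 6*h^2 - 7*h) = 1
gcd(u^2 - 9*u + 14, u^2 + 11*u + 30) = 1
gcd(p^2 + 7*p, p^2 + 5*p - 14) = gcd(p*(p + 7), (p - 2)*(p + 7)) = p + 7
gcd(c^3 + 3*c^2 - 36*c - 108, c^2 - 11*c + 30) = c - 6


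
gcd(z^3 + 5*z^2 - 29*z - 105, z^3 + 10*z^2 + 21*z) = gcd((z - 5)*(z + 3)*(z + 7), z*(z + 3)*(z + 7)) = z^2 + 10*z + 21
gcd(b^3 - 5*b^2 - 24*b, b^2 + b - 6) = b + 3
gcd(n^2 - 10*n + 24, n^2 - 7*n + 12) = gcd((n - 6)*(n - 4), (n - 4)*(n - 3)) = n - 4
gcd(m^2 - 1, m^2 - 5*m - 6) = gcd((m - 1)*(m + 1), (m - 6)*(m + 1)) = m + 1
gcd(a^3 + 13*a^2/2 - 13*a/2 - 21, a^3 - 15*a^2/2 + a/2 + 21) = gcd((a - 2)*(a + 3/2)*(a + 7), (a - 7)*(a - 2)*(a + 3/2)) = a^2 - a/2 - 3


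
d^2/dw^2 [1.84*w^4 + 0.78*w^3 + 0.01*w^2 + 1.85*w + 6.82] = 22.08*w^2 + 4.68*w + 0.02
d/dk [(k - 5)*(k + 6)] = 2*k + 1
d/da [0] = 0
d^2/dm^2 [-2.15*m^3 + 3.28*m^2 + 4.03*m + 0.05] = 6.56 - 12.9*m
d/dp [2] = 0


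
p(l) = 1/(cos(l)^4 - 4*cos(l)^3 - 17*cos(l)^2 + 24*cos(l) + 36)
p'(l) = (4*sin(l)*cos(l)^3 - 12*sin(l)*cos(l)^2 - 34*sin(l)*cos(l) + 24*sin(l))/(cos(l)^4 - 4*cos(l)^3 - 17*cos(l)^2 + 24*cos(l) + 36)^2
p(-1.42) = 0.03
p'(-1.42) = -0.01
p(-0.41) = 0.02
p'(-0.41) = 0.00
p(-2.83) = 0.49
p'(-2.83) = -3.15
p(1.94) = 0.04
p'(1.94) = 0.05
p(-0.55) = 0.02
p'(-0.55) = 0.00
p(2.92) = 0.97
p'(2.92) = 8.75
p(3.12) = 102.14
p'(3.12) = 9460.03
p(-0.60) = 0.02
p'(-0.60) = 0.00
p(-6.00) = 0.02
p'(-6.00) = 0.00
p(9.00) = 0.27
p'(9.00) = 1.24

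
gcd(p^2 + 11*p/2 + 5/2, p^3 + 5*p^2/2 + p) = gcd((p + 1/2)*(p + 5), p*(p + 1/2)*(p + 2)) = p + 1/2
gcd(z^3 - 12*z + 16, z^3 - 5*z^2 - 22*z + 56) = z^2 + 2*z - 8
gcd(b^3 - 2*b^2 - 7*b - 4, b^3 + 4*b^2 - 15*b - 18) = b + 1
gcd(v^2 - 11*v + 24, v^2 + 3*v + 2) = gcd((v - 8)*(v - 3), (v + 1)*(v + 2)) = 1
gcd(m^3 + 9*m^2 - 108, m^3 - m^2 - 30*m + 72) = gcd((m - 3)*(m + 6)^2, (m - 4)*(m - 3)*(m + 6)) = m^2 + 3*m - 18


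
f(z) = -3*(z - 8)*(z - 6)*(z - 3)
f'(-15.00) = -3825.00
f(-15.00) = 26082.00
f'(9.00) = -81.00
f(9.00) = -54.00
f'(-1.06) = -388.23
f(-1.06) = 779.08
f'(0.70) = -203.01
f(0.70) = 266.96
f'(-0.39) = -311.15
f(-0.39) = 545.24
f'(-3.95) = -813.32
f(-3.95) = 2479.12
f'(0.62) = -210.22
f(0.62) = 283.49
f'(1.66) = -125.48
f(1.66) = 110.61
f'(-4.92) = -989.70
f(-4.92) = 3352.21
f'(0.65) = -207.50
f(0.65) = 277.22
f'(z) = -3*(z - 8)*(z - 6) - 3*(z - 8)*(z - 3) - 3*(z - 6)*(z - 3) = -9*z^2 + 102*z - 270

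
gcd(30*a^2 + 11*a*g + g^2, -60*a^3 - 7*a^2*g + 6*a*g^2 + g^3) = 5*a + g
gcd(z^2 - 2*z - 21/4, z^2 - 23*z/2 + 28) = z - 7/2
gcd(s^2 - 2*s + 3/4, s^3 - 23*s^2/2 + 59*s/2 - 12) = s - 1/2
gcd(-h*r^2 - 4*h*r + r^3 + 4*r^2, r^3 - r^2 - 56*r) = r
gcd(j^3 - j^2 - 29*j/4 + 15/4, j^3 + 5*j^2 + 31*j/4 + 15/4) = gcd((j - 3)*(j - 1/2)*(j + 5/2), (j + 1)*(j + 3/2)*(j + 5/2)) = j + 5/2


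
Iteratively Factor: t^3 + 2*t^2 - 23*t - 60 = (t - 5)*(t^2 + 7*t + 12) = (t - 5)*(t + 4)*(t + 3)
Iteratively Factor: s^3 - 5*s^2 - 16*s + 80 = (s + 4)*(s^2 - 9*s + 20) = (s - 5)*(s + 4)*(s - 4)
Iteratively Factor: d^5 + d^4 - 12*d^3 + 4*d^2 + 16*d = (d)*(d^4 + d^3 - 12*d^2 + 4*d + 16) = d*(d - 2)*(d^3 + 3*d^2 - 6*d - 8) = d*(d - 2)^2*(d^2 + 5*d + 4) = d*(d - 2)^2*(d + 4)*(d + 1)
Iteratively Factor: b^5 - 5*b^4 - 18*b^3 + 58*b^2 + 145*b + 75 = (b + 1)*(b^4 - 6*b^3 - 12*b^2 + 70*b + 75) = (b - 5)*(b + 1)*(b^3 - b^2 - 17*b - 15) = (b - 5)^2*(b + 1)*(b^2 + 4*b + 3) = (b - 5)^2*(b + 1)^2*(b + 3)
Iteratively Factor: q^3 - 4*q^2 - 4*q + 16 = (q + 2)*(q^2 - 6*q + 8) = (q - 2)*(q + 2)*(q - 4)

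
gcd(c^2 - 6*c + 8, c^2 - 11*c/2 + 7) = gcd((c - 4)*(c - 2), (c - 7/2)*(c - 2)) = c - 2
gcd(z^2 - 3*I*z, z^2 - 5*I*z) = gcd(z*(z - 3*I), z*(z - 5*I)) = z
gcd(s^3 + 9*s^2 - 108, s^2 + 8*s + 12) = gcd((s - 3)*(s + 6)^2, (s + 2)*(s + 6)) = s + 6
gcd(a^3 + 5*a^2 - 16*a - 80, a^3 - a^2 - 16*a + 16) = a^2 - 16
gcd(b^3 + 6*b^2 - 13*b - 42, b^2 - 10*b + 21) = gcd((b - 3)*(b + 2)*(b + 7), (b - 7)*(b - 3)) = b - 3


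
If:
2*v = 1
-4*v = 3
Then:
No Solution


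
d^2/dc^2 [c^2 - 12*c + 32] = 2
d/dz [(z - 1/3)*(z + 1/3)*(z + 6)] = 3*z^2 + 12*z - 1/9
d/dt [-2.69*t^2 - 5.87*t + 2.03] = -5.38*t - 5.87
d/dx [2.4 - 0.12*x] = -0.120000000000000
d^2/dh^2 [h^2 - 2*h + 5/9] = 2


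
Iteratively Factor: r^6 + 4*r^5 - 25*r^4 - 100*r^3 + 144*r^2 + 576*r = (r + 4)*(r^5 - 25*r^3 + 144*r) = r*(r + 4)*(r^4 - 25*r^2 + 144) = r*(r + 4)^2*(r^3 - 4*r^2 - 9*r + 36) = r*(r - 4)*(r + 4)^2*(r^2 - 9) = r*(r - 4)*(r + 3)*(r + 4)^2*(r - 3)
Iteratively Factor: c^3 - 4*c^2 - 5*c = (c)*(c^2 - 4*c - 5) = c*(c + 1)*(c - 5)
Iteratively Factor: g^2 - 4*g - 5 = (g + 1)*(g - 5)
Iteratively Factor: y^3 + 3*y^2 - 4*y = (y - 1)*(y^2 + 4*y) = y*(y - 1)*(y + 4)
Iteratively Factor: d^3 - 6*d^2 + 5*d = (d - 5)*(d^2 - d) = (d - 5)*(d - 1)*(d)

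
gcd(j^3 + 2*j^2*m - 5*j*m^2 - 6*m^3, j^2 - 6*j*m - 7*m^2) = j + m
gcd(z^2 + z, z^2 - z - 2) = z + 1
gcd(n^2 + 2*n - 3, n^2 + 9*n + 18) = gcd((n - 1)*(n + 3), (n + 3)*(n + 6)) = n + 3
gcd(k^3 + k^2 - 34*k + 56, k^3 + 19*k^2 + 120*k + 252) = k + 7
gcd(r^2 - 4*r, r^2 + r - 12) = 1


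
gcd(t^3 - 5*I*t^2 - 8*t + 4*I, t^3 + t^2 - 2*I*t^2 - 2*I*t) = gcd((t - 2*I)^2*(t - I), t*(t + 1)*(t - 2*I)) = t - 2*I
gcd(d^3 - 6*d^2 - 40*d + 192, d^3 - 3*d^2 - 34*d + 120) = d^2 + 2*d - 24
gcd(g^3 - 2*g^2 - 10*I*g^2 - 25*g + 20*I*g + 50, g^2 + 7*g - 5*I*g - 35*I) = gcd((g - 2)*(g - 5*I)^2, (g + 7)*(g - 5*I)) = g - 5*I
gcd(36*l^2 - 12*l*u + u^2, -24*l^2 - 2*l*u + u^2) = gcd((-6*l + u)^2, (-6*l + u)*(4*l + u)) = -6*l + u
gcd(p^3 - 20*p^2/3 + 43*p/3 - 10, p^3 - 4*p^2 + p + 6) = p^2 - 5*p + 6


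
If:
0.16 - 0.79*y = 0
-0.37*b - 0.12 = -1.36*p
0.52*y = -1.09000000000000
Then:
No Solution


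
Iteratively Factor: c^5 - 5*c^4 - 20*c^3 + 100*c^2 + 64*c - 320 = (c - 2)*(c^4 - 3*c^3 - 26*c^2 + 48*c + 160) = (c - 5)*(c - 2)*(c^3 + 2*c^2 - 16*c - 32) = (c - 5)*(c - 2)*(c + 2)*(c^2 - 16) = (c - 5)*(c - 2)*(c + 2)*(c + 4)*(c - 4)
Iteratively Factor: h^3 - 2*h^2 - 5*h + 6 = (h - 3)*(h^2 + h - 2) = (h - 3)*(h + 2)*(h - 1)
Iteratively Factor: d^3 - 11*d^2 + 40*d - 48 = (d - 4)*(d^2 - 7*d + 12) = (d - 4)^2*(d - 3)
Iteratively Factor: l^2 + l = (l + 1)*(l)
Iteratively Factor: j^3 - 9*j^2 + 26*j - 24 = (j - 2)*(j^2 - 7*j + 12) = (j - 4)*(j - 2)*(j - 3)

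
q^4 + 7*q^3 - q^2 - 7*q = q*(q - 1)*(q + 1)*(q + 7)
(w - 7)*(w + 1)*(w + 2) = w^3 - 4*w^2 - 19*w - 14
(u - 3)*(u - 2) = u^2 - 5*u + 6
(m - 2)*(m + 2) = m^2 - 4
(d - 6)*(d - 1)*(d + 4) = d^3 - 3*d^2 - 22*d + 24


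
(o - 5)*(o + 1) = o^2 - 4*o - 5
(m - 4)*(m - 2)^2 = m^3 - 8*m^2 + 20*m - 16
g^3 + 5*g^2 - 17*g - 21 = (g - 3)*(g + 1)*(g + 7)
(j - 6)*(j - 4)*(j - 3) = j^3 - 13*j^2 + 54*j - 72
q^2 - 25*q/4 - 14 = (q - 8)*(q + 7/4)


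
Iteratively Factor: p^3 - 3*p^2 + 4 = (p - 2)*(p^2 - p - 2) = (p - 2)^2*(p + 1)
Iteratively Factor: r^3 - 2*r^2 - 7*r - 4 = (r + 1)*(r^2 - 3*r - 4) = (r + 1)^2*(r - 4)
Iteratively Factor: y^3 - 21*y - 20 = (y - 5)*(y^2 + 5*y + 4) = (y - 5)*(y + 1)*(y + 4)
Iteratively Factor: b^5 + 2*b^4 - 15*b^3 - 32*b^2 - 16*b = (b)*(b^4 + 2*b^3 - 15*b^2 - 32*b - 16) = b*(b - 4)*(b^3 + 6*b^2 + 9*b + 4) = b*(b - 4)*(b + 4)*(b^2 + 2*b + 1) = b*(b - 4)*(b + 1)*(b + 4)*(b + 1)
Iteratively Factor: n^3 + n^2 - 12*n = (n)*(n^2 + n - 12) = n*(n - 3)*(n + 4)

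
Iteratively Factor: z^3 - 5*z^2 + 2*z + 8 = (z - 2)*(z^2 - 3*z - 4) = (z - 4)*(z - 2)*(z + 1)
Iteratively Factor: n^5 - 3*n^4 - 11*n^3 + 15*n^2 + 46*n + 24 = (n + 2)*(n^4 - 5*n^3 - n^2 + 17*n + 12) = (n - 4)*(n + 2)*(n^3 - n^2 - 5*n - 3) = (n - 4)*(n - 3)*(n + 2)*(n^2 + 2*n + 1) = (n - 4)*(n - 3)*(n + 1)*(n + 2)*(n + 1)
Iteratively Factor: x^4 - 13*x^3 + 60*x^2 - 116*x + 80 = (x - 2)*(x^3 - 11*x^2 + 38*x - 40) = (x - 5)*(x - 2)*(x^2 - 6*x + 8) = (x - 5)*(x - 2)^2*(x - 4)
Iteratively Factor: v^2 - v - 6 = (v - 3)*(v + 2)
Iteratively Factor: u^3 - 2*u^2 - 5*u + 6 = (u - 1)*(u^2 - u - 6) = (u - 1)*(u + 2)*(u - 3)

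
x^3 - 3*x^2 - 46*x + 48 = (x - 8)*(x - 1)*(x + 6)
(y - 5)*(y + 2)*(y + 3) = y^3 - 19*y - 30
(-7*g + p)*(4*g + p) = -28*g^2 - 3*g*p + p^2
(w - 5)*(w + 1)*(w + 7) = w^3 + 3*w^2 - 33*w - 35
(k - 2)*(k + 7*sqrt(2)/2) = k^2 - 2*k + 7*sqrt(2)*k/2 - 7*sqrt(2)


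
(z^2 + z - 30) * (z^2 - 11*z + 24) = z^4 - 10*z^3 - 17*z^2 + 354*z - 720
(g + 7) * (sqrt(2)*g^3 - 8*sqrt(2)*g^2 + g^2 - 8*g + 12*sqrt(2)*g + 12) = sqrt(2)*g^4 - sqrt(2)*g^3 + g^3 - 44*sqrt(2)*g^2 - g^2 - 44*g + 84*sqrt(2)*g + 84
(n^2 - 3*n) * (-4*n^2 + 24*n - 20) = -4*n^4 + 36*n^3 - 92*n^2 + 60*n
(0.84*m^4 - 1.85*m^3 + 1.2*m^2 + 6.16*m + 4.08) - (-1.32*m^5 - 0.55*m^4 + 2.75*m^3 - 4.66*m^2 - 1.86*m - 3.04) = 1.32*m^5 + 1.39*m^4 - 4.6*m^3 + 5.86*m^2 + 8.02*m + 7.12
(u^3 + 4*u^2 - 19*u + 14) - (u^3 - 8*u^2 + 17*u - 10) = 12*u^2 - 36*u + 24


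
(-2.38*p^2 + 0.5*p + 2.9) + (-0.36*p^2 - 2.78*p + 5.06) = -2.74*p^2 - 2.28*p + 7.96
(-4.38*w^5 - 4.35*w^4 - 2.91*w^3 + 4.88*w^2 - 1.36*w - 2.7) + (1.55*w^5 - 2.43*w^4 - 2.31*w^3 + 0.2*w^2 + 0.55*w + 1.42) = -2.83*w^5 - 6.78*w^4 - 5.22*w^3 + 5.08*w^2 - 0.81*w - 1.28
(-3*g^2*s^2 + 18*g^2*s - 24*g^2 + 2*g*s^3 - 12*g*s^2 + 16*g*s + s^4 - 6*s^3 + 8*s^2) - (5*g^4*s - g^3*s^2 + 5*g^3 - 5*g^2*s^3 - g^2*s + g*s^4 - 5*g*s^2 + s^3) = -5*g^4*s + g^3*s^2 - 5*g^3 + 5*g^2*s^3 - 3*g^2*s^2 + 19*g^2*s - 24*g^2 - g*s^4 + 2*g*s^3 - 7*g*s^2 + 16*g*s + s^4 - 7*s^3 + 8*s^2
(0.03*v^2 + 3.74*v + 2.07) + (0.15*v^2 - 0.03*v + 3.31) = 0.18*v^2 + 3.71*v + 5.38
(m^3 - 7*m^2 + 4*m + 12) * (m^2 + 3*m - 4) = m^5 - 4*m^4 - 21*m^3 + 52*m^2 + 20*m - 48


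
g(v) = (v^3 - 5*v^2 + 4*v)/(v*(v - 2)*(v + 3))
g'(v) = (3*v^2 - 10*v + 4)/(v*(v - 2)*(v + 3)) - (v^3 - 5*v^2 + 4*v)/(v*(v - 2)*(v + 3)^2) - (v^3 - 5*v^2 + 4*v)/(v*(v - 2)^2*(v + 3)) - (v^3 - 5*v^2 + 4*v)/(v^2*(v - 2)*(v + 3)) = 2*(3*v^2 - 10*v + 13)/(v^4 + 2*v^3 - 11*v^2 - 12*v + 36)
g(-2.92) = -68.92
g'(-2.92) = 875.02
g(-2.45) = -9.09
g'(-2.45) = 18.53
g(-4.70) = 4.35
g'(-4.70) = 1.95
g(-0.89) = -1.52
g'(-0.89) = 1.31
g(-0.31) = -0.91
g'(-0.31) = 0.85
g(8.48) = 0.45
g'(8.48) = 0.05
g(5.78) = 0.26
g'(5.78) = 0.10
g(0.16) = -0.55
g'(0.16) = 0.68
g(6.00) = 0.28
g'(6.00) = 0.09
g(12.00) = 0.59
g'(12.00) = 0.03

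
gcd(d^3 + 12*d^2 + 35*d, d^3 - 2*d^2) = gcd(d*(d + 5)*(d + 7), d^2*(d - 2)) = d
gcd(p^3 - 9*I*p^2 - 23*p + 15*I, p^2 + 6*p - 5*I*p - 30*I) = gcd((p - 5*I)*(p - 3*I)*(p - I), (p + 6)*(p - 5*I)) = p - 5*I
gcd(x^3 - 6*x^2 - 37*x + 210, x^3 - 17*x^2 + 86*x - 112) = x - 7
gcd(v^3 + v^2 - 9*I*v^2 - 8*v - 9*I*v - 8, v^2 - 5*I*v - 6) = 1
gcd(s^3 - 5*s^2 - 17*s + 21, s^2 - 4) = 1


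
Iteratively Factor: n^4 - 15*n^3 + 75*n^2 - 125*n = (n)*(n^3 - 15*n^2 + 75*n - 125) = n*(n - 5)*(n^2 - 10*n + 25) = n*(n - 5)^2*(n - 5)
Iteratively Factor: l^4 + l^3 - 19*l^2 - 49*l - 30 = (l - 5)*(l^3 + 6*l^2 + 11*l + 6) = (l - 5)*(l + 2)*(l^2 + 4*l + 3) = (l - 5)*(l + 2)*(l + 3)*(l + 1)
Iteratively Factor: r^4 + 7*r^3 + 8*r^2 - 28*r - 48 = (r - 2)*(r^3 + 9*r^2 + 26*r + 24) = (r - 2)*(r + 2)*(r^2 + 7*r + 12) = (r - 2)*(r + 2)*(r + 3)*(r + 4)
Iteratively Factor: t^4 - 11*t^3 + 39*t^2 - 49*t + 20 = (t - 1)*(t^3 - 10*t^2 + 29*t - 20) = (t - 1)^2*(t^2 - 9*t + 20) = (t - 5)*(t - 1)^2*(t - 4)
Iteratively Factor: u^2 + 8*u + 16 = (u + 4)*(u + 4)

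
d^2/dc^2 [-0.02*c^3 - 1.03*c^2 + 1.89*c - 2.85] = -0.12*c - 2.06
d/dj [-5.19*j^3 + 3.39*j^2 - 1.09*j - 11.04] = -15.57*j^2 + 6.78*j - 1.09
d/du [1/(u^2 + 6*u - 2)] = 2*(-u - 3)/(u^2 + 6*u - 2)^2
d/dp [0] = 0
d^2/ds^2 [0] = 0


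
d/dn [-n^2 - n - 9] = -2*n - 1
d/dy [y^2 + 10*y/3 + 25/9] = 2*y + 10/3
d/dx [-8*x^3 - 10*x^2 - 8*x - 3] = -24*x^2 - 20*x - 8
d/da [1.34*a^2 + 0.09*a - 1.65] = 2.68*a + 0.09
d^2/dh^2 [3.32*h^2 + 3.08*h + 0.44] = 6.64000000000000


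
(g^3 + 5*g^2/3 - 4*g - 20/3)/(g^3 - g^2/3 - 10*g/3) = (g + 2)/g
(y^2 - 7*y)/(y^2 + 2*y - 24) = y*(y - 7)/(y^2 + 2*y - 24)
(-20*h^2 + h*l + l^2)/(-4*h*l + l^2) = (5*h + l)/l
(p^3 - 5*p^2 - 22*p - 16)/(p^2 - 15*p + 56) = (p^2 + 3*p + 2)/(p - 7)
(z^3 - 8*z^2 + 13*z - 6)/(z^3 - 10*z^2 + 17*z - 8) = (z - 6)/(z - 8)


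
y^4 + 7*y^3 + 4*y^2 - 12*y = y*(y - 1)*(y + 2)*(y + 6)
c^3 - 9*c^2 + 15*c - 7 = (c - 7)*(c - 1)^2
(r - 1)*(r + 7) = r^2 + 6*r - 7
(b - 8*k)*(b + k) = b^2 - 7*b*k - 8*k^2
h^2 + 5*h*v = h*(h + 5*v)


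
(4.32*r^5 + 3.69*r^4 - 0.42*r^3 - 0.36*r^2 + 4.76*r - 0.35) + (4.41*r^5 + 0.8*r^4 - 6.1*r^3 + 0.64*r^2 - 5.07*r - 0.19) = 8.73*r^5 + 4.49*r^4 - 6.52*r^3 + 0.28*r^2 - 0.31*r - 0.54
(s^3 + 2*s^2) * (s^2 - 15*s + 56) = s^5 - 13*s^4 + 26*s^3 + 112*s^2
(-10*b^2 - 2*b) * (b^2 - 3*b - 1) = -10*b^4 + 28*b^3 + 16*b^2 + 2*b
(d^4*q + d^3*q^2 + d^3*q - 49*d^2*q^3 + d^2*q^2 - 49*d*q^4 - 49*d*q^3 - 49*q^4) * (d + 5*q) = d^5*q + 6*d^4*q^2 + d^4*q - 44*d^3*q^3 + 6*d^3*q^2 - 294*d^2*q^4 - 44*d^2*q^3 - 245*d*q^5 - 294*d*q^4 - 245*q^5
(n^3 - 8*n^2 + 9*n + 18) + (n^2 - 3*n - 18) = n^3 - 7*n^2 + 6*n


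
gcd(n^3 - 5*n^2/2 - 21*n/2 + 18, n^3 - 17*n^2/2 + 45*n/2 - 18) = n^2 - 11*n/2 + 6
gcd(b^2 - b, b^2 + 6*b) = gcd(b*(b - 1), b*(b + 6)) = b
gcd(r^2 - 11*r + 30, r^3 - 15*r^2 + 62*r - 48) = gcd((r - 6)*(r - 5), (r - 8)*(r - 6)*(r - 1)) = r - 6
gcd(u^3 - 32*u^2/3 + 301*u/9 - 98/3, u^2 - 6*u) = u - 6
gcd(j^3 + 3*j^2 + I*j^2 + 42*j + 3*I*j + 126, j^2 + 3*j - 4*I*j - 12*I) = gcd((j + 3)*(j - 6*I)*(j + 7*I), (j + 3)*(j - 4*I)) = j + 3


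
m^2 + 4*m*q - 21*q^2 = (m - 3*q)*(m + 7*q)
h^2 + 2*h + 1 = (h + 1)^2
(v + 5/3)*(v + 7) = v^2 + 26*v/3 + 35/3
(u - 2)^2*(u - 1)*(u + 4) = u^4 - u^3 - 12*u^2 + 28*u - 16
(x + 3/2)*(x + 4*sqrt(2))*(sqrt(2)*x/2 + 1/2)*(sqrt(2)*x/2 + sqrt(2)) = x^4/2 + 7*x^3/4 + 9*sqrt(2)*x^3/4 + 7*x^2/2 + 63*sqrt(2)*x^2/8 + 7*x + 27*sqrt(2)*x/4 + 6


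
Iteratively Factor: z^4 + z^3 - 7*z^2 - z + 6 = (z + 1)*(z^3 - 7*z + 6) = (z - 1)*(z + 1)*(z^2 + z - 6) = (z - 1)*(z + 1)*(z + 3)*(z - 2)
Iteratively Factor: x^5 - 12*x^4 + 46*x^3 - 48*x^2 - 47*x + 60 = (x - 1)*(x^4 - 11*x^3 + 35*x^2 - 13*x - 60) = (x - 1)*(x + 1)*(x^3 - 12*x^2 + 47*x - 60) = (x - 4)*(x - 1)*(x + 1)*(x^2 - 8*x + 15) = (x - 4)*(x - 3)*(x - 1)*(x + 1)*(x - 5)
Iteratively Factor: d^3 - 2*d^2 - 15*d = (d - 5)*(d^2 + 3*d) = (d - 5)*(d + 3)*(d)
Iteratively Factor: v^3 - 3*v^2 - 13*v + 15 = (v - 1)*(v^2 - 2*v - 15) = (v - 1)*(v + 3)*(v - 5)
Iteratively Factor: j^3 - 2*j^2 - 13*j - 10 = (j + 2)*(j^2 - 4*j - 5) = (j + 1)*(j + 2)*(j - 5)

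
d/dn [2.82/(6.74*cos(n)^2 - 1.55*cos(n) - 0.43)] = (38.0136*cos(n) - 4.371)*sin(n)/(-6.74*cos(n)^2 + 1.55*cos(n) + 0.43)^2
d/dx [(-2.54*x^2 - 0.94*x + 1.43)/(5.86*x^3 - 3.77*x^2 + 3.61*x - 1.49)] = (14.8844*x^4 + 11.0168*x^3 - 37.8526*x^2 + 18.3514*x - 3.7617)/(34.3396*x^6 - 44.1844*x^5 + 56.5221*x^4 - 44.6822*x^3 + 24.2667*x^2 - 10.7578*x + 2.2201)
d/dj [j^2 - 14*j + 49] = 2*j - 14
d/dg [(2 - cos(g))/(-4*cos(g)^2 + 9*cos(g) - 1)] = (-4*sin(g)^2 - 16*cos(g) + 21)*sin(g)/(4*cos(g)^2 - 9*cos(g) + 1)^2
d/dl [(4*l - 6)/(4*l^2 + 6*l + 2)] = (-4*l^2 + 12*l + 11)/(4*l^4 + 12*l^3 + 13*l^2 + 6*l + 1)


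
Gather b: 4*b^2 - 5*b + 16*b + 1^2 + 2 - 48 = 4*b^2 + 11*b - 45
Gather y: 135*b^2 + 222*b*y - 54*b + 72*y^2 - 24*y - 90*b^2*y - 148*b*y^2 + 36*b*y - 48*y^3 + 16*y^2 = 135*b^2 - 54*b - 48*y^3 + y^2*(88 - 148*b) + y*(-90*b^2 + 258*b - 24)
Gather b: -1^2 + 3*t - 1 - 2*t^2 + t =-2*t^2 + 4*t - 2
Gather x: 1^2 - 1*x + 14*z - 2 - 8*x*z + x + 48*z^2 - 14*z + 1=-8*x*z + 48*z^2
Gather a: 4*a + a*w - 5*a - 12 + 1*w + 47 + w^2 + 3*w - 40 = a*(w - 1) + w^2 + 4*w - 5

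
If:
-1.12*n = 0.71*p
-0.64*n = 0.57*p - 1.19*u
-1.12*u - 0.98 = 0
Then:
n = 4.02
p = -6.34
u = -0.88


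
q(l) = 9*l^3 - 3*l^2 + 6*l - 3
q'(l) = 27*l^2 - 6*l + 6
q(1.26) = 17.80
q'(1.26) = 41.31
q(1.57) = 33.85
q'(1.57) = 63.13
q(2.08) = 77.49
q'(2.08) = 110.33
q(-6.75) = -2948.11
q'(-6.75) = 1276.69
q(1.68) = 41.29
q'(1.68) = 72.12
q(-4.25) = -773.58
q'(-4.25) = 519.19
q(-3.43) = -422.06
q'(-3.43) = 344.23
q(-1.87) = -83.56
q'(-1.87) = 111.64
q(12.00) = 15189.00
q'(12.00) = 3822.00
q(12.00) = 15189.00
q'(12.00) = 3822.00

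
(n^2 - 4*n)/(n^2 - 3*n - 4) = n/(n + 1)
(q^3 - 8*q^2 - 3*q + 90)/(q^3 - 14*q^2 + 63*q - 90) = (q + 3)/(q - 3)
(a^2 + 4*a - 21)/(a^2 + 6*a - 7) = (a - 3)/(a - 1)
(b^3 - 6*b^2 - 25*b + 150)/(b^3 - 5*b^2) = (b^2 - b - 30)/b^2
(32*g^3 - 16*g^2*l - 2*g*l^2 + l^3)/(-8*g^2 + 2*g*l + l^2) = -4*g + l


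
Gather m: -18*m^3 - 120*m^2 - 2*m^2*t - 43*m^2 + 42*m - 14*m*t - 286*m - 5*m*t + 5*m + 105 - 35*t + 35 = -18*m^3 + m^2*(-2*t - 163) + m*(-19*t - 239) - 35*t + 140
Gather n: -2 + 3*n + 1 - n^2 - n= -n^2 + 2*n - 1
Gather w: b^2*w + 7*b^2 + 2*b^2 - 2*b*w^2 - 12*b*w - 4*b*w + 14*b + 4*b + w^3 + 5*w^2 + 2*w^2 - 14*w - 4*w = 9*b^2 + 18*b + w^3 + w^2*(7 - 2*b) + w*(b^2 - 16*b - 18)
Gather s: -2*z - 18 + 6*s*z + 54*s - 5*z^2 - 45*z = s*(6*z + 54) - 5*z^2 - 47*z - 18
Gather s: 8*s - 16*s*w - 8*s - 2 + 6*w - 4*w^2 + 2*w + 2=-16*s*w - 4*w^2 + 8*w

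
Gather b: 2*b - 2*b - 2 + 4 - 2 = 0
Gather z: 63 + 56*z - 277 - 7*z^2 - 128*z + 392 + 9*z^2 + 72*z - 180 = 2*z^2 - 2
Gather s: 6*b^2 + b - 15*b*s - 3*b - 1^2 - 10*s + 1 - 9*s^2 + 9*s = 6*b^2 - 2*b - 9*s^2 + s*(-15*b - 1)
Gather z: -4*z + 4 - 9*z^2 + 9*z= -9*z^2 + 5*z + 4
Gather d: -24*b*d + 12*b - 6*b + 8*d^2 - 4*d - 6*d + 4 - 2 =6*b + 8*d^2 + d*(-24*b - 10) + 2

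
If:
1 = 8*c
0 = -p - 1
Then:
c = 1/8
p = -1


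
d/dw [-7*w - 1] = -7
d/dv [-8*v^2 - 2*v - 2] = -16*v - 2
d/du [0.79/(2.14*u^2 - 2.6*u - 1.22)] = (2.054 - 3.3812*u)/(-2.14*u^2 + 2.6*u + 1.22)^2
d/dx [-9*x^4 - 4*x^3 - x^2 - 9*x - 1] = -36*x^3 - 12*x^2 - 2*x - 9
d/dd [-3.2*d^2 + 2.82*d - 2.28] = 2.82 - 6.4*d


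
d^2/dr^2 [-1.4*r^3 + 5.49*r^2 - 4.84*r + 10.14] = 10.98 - 8.4*r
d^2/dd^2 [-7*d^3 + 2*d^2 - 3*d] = 4 - 42*d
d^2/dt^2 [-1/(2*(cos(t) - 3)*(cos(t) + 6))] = (4*sin(t)^4 - 83*sin(t)^2 + 171*cos(t)/4 + 9*cos(3*t)/4 + 25)/(2*(cos(t) - 3)^3*(cos(t) + 6)^3)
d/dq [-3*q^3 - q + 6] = -9*q^2 - 1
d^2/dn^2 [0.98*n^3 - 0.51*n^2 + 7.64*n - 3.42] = 5.88*n - 1.02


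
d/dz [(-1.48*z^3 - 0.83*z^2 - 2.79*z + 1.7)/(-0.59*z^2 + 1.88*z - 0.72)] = (0.8732*z^4 - 5.5648*z^3 - 0.00970000000000026*z^2 + 3.2012*z - 1.1872)/(0.3481*z^4 - 2.2184*z^3 + 4.384*z^2 - 2.7072*z + 0.5184)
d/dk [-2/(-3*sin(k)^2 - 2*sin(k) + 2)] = -4*(3*sin(k) + 1)*cos(k)/(3*sin(k)^2 + 2*sin(k) - 2)^2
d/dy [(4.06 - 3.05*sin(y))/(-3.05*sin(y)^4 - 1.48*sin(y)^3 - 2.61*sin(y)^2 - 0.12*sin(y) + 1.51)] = (-27.9075*sin(y)^4 + 40.504*sin(y)^3 + 10.0659*sin(y)^2 + 21.1932*sin(y) - 4.1183)*cos(y)/(9.3025*sin(y)^8 + 9.028*sin(y)^7 + 18.1114*sin(y)^6 + 8.4576*sin(y)^5 - 2.0437*sin(y)^4 - 3.8432*sin(y)^3 - 7.8678*sin(y)^2 - 0.3624*sin(y) + 2.2801)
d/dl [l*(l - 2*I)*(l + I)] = 3*l^2 - 2*I*l + 2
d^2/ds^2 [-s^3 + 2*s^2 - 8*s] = 4 - 6*s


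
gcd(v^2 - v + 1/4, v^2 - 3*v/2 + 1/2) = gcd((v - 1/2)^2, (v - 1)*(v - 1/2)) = v - 1/2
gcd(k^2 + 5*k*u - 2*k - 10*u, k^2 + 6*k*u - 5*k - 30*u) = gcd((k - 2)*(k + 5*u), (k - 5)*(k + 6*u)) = 1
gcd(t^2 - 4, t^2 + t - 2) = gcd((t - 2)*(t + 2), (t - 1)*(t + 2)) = t + 2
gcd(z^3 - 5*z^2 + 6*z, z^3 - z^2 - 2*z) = z^2 - 2*z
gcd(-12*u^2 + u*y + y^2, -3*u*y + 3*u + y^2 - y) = -3*u + y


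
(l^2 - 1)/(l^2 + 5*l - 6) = (l + 1)/(l + 6)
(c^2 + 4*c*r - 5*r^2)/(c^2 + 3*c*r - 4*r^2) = (c + 5*r)/(c + 4*r)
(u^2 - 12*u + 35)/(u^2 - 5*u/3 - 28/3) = 3*(-u^2 + 12*u - 35)/(-3*u^2 + 5*u + 28)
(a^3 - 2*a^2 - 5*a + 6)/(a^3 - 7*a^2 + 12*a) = (a^2 + a - 2)/(a*(a - 4))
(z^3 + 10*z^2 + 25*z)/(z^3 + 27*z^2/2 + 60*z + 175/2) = 2*z/(2*z + 7)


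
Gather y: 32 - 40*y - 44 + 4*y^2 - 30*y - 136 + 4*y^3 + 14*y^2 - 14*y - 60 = 4*y^3 + 18*y^2 - 84*y - 208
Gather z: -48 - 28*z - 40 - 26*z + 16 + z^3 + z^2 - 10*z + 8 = z^3 + z^2 - 64*z - 64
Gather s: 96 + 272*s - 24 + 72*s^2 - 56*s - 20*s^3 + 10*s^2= -20*s^3 + 82*s^2 + 216*s + 72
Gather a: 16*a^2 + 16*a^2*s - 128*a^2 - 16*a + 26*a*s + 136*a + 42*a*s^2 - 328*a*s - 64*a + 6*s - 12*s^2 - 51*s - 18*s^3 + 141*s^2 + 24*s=a^2*(16*s - 112) + a*(42*s^2 - 302*s + 56) - 18*s^3 + 129*s^2 - 21*s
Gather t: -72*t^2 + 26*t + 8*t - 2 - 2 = -72*t^2 + 34*t - 4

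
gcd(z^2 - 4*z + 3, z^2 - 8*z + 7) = z - 1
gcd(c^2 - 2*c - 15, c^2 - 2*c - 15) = c^2 - 2*c - 15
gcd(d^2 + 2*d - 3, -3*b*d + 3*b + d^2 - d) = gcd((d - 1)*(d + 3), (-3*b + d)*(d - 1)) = d - 1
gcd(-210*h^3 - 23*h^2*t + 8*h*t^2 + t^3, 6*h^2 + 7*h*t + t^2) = 6*h + t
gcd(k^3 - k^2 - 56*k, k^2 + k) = k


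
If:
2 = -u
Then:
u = -2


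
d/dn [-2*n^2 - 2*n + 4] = -4*n - 2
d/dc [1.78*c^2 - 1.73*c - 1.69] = 3.56*c - 1.73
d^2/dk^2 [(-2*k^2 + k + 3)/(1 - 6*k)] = -224/(216*k^3 - 108*k^2 + 18*k - 1)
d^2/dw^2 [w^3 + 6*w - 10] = 6*w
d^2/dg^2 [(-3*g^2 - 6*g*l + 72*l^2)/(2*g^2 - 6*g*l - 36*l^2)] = 3*l*(-5*g^3 + 18*g^2*l - 324*g*l^2 + 432*l^3)/(g^6 - 9*g^5*l - 27*g^4*l^2 + 297*g^3*l^3 + 486*g^2*l^4 - 2916*g*l^5 - 5832*l^6)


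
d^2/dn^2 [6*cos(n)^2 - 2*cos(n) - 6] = 2*cos(n) - 12*cos(2*n)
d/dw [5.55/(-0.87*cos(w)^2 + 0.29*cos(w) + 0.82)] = (1.6095 - 9.657*cos(w))*sin(w)/(-0.87*cos(w)^2 + 0.29*cos(w) + 0.82)^2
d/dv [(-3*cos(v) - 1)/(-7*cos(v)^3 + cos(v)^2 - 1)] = (59*cos(v)/2 + 9*cos(2*v) + 21*cos(3*v)/2 + 6)*sin(v)/(7*cos(v)^3 - cos(v)^2 + 1)^2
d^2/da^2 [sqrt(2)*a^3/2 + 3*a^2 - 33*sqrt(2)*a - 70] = 3*sqrt(2)*a + 6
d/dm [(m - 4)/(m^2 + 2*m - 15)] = (m^2 + 2*m - 2*(m - 4)*(m + 1) - 15)/(m^2 + 2*m - 15)^2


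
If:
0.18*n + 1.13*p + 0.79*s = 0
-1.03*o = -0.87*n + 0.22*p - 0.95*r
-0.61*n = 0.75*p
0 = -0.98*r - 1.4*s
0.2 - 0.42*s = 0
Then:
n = 0.51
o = -0.11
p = -0.41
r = -0.68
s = 0.48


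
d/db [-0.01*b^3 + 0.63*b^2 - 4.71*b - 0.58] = -0.03*b^2 + 1.26*b - 4.71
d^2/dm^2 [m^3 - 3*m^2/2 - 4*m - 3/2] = 6*m - 3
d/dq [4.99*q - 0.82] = 4.99000000000000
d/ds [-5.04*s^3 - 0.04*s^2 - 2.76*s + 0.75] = -15.12*s^2 - 0.08*s - 2.76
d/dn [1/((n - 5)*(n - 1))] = 2*(3 - n)/(n^4 - 12*n^3 + 46*n^2 - 60*n + 25)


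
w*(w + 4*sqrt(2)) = w^2 + 4*sqrt(2)*w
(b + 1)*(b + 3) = b^2 + 4*b + 3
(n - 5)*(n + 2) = n^2 - 3*n - 10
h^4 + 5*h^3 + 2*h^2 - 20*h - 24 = (h - 2)*(h + 2)^2*(h + 3)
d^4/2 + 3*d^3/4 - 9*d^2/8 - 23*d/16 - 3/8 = (d/2 + 1/4)*(d - 3/2)*(d + 1/2)*(d + 2)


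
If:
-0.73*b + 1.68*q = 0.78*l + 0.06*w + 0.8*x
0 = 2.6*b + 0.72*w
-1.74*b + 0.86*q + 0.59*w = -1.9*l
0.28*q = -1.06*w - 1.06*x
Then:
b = 0.330723414484055*x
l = 0.340824444293126*x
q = 0.735484773403047*x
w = -1.19427899674797*x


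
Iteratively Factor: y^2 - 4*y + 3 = (y - 1)*(y - 3)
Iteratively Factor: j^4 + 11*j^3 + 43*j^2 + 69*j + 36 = (j + 3)*(j^3 + 8*j^2 + 19*j + 12) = (j + 3)*(j + 4)*(j^2 + 4*j + 3) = (j + 1)*(j + 3)*(j + 4)*(j + 3)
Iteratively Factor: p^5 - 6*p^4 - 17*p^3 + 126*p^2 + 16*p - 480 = (p + 4)*(p^4 - 10*p^3 + 23*p^2 + 34*p - 120) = (p - 4)*(p + 4)*(p^3 - 6*p^2 - p + 30) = (p - 5)*(p - 4)*(p + 4)*(p^2 - p - 6) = (p - 5)*(p - 4)*(p + 2)*(p + 4)*(p - 3)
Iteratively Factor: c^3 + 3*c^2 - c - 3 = (c + 1)*(c^2 + 2*c - 3) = (c + 1)*(c + 3)*(c - 1)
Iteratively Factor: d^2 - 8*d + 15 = (d - 5)*(d - 3)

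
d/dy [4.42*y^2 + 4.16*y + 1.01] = 8.84*y + 4.16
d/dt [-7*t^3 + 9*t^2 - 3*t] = -21*t^2 + 18*t - 3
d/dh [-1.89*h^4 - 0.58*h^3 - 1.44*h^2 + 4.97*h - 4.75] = -7.56*h^3 - 1.74*h^2 - 2.88*h + 4.97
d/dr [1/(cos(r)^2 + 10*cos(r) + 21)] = 2*(cos(r) + 5)*sin(r)/(cos(r)^2 + 10*cos(r) + 21)^2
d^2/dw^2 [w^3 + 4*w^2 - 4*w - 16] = 6*w + 8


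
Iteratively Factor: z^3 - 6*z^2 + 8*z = (z)*(z^2 - 6*z + 8) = z*(z - 4)*(z - 2)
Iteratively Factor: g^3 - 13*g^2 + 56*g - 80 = (g - 4)*(g^2 - 9*g + 20) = (g - 4)^2*(g - 5)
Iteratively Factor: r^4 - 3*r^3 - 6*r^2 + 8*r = (r - 1)*(r^3 - 2*r^2 - 8*r) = (r - 4)*(r - 1)*(r^2 + 2*r) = r*(r - 4)*(r - 1)*(r + 2)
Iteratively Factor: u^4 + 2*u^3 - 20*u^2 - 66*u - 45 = (u - 5)*(u^3 + 7*u^2 + 15*u + 9) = (u - 5)*(u + 3)*(u^2 + 4*u + 3) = (u - 5)*(u + 3)^2*(u + 1)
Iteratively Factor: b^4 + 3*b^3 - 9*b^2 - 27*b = (b)*(b^3 + 3*b^2 - 9*b - 27) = b*(b + 3)*(b^2 - 9) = b*(b + 3)^2*(b - 3)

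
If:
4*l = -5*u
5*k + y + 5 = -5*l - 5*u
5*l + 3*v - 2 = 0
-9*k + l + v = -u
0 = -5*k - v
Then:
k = 2/335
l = 28/67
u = -112/335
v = -2/67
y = -365/67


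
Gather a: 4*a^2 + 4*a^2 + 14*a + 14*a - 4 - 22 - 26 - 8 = 8*a^2 + 28*a - 60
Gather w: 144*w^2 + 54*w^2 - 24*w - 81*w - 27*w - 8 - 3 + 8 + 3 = 198*w^2 - 132*w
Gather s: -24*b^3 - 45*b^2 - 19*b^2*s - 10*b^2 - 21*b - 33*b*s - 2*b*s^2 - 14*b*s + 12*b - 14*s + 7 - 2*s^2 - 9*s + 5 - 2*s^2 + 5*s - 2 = -24*b^3 - 55*b^2 - 9*b + s^2*(-2*b - 4) + s*(-19*b^2 - 47*b - 18) + 10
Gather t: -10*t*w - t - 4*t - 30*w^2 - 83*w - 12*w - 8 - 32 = t*(-10*w - 5) - 30*w^2 - 95*w - 40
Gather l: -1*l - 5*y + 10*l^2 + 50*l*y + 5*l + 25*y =10*l^2 + l*(50*y + 4) + 20*y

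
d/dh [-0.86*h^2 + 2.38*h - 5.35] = 2.38 - 1.72*h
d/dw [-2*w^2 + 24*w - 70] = 24 - 4*w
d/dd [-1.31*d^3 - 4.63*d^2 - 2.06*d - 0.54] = -3.93*d^2 - 9.26*d - 2.06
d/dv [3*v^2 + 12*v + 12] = 6*v + 12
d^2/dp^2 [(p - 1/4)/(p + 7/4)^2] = 128*(4*p - 17)/(4*p + 7)^4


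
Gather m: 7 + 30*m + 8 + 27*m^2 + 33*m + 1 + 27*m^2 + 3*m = 54*m^2 + 66*m + 16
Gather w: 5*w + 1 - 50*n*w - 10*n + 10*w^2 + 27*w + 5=-10*n + 10*w^2 + w*(32 - 50*n) + 6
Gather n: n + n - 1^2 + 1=2*n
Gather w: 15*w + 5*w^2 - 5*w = 5*w^2 + 10*w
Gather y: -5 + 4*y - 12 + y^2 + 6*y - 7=y^2 + 10*y - 24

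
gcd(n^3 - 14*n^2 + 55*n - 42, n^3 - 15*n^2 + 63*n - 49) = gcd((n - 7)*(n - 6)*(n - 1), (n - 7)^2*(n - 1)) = n^2 - 8*n + 7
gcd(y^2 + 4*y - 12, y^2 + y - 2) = 1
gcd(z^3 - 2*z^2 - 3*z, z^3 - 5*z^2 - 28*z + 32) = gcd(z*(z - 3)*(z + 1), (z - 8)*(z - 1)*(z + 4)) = 1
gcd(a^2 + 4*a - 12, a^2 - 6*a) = 1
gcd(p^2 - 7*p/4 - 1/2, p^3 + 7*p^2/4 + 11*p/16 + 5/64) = p + 1/4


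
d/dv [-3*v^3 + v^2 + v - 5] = -9*v^2 + 2*v + 1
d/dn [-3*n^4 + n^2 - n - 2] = -12*n^3 + 2*n - 1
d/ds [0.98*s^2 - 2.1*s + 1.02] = 1.96*s - 2.1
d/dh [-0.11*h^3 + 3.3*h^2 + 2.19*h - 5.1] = -0.33*h^2 + 6.6*h + 2.19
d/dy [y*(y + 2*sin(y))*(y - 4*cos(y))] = y*(y + 2*sin(y))*(4*sin(y) + 1) + y*(y - 4*cos(y))*(2*cos(y) + 1) + (y + 2*sin(y))*(y - 4*cos(y))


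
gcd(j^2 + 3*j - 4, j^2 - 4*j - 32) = j + 4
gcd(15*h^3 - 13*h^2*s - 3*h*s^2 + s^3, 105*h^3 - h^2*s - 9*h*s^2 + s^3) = -15*h^2 - 2*h*s + s^2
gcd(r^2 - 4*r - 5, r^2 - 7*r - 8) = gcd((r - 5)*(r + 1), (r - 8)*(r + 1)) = r + 1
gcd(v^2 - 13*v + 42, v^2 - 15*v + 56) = v - 7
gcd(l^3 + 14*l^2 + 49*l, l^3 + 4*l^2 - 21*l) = l^2 + 7*l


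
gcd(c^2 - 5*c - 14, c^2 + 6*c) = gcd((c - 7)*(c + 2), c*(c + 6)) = 1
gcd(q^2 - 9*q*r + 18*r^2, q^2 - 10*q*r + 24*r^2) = q - 6*r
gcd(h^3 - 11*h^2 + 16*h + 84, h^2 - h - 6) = h + 2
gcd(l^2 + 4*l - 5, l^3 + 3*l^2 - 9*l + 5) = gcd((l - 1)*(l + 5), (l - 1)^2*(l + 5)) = l^2 + 4*l - 5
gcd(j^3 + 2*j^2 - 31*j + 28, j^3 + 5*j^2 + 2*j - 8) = j - 1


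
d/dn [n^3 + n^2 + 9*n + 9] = 3*n^2 + 2*n + 9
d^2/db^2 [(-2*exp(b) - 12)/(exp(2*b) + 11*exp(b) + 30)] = 2*(5 - exp(b))*exp(b)/(exp(3*b) + 15*exp(2*b) + 75*exp(b) + 125)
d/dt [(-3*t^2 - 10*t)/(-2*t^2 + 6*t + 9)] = 2*(-19*t^2 - 27*t - 45)/(4*t^4 - 24*t^3 + 108*t + 81)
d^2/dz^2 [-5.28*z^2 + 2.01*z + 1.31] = -10.5600000000000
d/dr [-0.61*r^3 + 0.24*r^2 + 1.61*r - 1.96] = -1.83*r^2 + 0.48*r + 1.61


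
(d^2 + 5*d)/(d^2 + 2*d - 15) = d/(d - 3)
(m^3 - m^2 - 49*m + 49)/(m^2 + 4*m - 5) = (m^2 - 49)/(m + 5)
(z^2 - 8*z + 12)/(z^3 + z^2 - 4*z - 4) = (z - 6)/(z^2 + 3*z + 2)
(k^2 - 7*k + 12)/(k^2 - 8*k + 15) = (k - 4)/(k - 5)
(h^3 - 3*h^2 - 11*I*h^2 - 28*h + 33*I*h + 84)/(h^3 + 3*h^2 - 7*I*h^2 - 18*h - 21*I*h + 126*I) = (h - 4*I)/(h + 6)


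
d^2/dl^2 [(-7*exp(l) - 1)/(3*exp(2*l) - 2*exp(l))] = (-63*exp(3*l) - 78*exp(2*l) + 18*exp(l) - 4)*exp(-l)/(27*exp(3*l) - 54*exp(2*l) + 36*exp(l) - 8)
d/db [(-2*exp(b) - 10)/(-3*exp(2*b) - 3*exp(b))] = 2*(-exp(2*b) - 10*exp(b) - 5)*exp(-b)/(3*(exp(2*b) + 2*exp(b) + 1))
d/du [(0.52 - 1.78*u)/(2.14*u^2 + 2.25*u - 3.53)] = (3.8092*u^2 - 2.2256*u + 5.1134)/(4.5796*u^4 + 9.63*u^3 - 10.0459*u^2 - 15.885*u + 12.4609)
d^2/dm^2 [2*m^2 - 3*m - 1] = 4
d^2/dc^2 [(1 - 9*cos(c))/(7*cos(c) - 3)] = 20*(-7*sin(c)^2 + 3*cos(c) - 7)/(7*cos(c) - 3)^3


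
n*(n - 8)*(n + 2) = n^3 - 6*n^2 - 16*n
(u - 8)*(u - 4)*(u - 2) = u^3 - 14*u^2 + 56*u - 64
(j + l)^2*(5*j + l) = 5*j^3 + 11*j^2*l + 7*j*l^2 + l^3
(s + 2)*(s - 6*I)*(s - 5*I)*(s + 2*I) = s^4 + 2*s^3 - 9*I*s^3 - 8*s^2 - 18*I*s^2 - 16*s - 60*I*s - 120*I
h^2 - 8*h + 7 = (h - 7)*(h - 1)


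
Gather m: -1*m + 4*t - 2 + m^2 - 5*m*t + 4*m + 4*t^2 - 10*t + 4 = m^2 + m*(3 - 5*t) + 4*t^2 - 6*t + 2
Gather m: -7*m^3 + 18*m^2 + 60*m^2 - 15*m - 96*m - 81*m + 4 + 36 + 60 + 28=-7*m^3 + 78*m^2 - 192*m + 128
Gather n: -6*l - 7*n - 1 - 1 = -6*l - 7*n - 2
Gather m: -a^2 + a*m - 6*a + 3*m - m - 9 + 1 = -a^2 - 6*a + m*(a + 2) - 8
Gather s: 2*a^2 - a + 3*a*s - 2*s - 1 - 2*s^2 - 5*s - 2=2*a^2 - a - 2*s^2 + s*(3*a - 7) - 3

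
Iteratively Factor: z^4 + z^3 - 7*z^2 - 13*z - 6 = (z + 2)*(z^3 - z^2 - 5*z - 3) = (z + 1)*(z + 2)*(z^2 - 2*z - 3) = (z + 1)^2*(z + 2)*(z - 3)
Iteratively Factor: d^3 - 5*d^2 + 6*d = (d - 2)*(d^2 - 3*d) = d*(d - 2)*(d - 3)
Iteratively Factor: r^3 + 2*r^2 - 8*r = (r)*(r^2 + 2*r - 8) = r*(r - 2)*(r + 4)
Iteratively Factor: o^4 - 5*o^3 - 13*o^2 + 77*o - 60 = (o - 5)*(o^3 - 13*o + 12) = (o - 5)*(o + 4)*(o^2 - 4*o + 3) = (o - 5)*(o - 3)*(o + 4)*(o - 1)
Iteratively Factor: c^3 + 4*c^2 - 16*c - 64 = (c + 4)*(c^2 - 16) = (c - 4)*(c + 4)*(c + 4)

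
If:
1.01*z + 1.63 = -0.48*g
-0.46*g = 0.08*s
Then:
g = -2.10416666666667*z - 3.39583333333333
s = 12.0989583333333*z + 19.5260416666667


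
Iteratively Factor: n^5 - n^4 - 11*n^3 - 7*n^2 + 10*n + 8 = (n + 2)*(n^4 - 3*n^3 - 5*n^2 + 3*n + 4) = (n + 1)*(n + 2)*(n^3 - 4*n^2 - n + 4) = (n + 1)^2*(n + 2)*(n^2 - 5*n + 4) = (n - 1)*(n + 1)^2*(n + 2)*(n - 4)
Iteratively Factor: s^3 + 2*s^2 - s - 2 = (s + 2)*(s^2 - 1) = (s - 1)*(s + 2)*(s + 1)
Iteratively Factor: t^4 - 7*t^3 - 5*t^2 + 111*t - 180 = (t - 3)*(t^3 - 4*t^2 - 17*t + 60) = (t - 5)*(t - 3)*(t^2 + t - 12) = (t - 5)*(t - 3)*(t + 4)*(t - 3)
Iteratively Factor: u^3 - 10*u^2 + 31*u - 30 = (u - 5)*(u^2 - 5*u + 6) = (u - 5)*(u - 3)*(u - 2)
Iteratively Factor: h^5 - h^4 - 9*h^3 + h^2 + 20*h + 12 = (h - 3)*(h^4 + 2*h^3 - 3*h^2 - 8*h - 4) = (h - 3)*(h + 1)*(h^3 + h^2 - 4*h - 4) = (h - 3)*(h + 1)*(h + 2)*(h^2 - h - 2) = (h - 3)*(h - 2)*(h + 1)*(h + 2)*(h + 1)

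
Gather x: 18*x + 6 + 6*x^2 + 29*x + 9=6*x^2 + 47*x + 15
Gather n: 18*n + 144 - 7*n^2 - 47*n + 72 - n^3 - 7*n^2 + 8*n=-n^3 - 14*n^2 - 21*n + 216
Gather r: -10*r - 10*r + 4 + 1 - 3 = 2 - 20*r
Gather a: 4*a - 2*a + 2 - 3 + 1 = 2*a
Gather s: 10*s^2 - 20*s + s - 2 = 10*s^2 - 19*s - 2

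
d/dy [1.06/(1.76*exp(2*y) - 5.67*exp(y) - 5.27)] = (6.0102 - 3.7312*exp(y))*exp(y)/(-1.76*exp(2*y) + 5.67*exp(y) + 5.27)^2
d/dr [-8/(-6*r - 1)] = -48/(6*r + 1)^2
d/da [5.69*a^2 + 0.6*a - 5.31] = 11.38*a + 0.6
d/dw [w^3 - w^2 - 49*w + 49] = 3*w^2 - 2*w - 49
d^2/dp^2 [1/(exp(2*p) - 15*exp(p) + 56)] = ((15 - 4*exp(p))*(exp(2*p) - 15*exp(p) + 56) + 2*(2*exp(p) - 15)^2*exp(p))*exp(p)/(exp(2*p) - 15*exp(p) + 56)^3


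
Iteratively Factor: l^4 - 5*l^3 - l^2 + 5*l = (l - 5)*(l^3 - l) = (l - 5)*(l - 1)*(l^2 + l) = l*(l - 5)*(l - 1)*(l + 1)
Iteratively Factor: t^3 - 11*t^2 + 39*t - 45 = (t - 5)*(t^2 - 6*t + 9) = (t - 5)*(t - 3)*(t - 3)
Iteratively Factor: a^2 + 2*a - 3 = (a + 3)*(a - 1)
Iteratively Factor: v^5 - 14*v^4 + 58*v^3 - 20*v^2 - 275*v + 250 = (v - 5)*(v^4 - 9*v^3 + 13*v^2 + 45*v - 50) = (v - 5)^2*(v^3 - 4*v^2 - 7*v + 10) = (v - 5)^3*(v^2 + v - 2) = (v - 5)^3*(v + 2)*(v - 1)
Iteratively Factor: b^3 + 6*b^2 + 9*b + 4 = (b + 1)*(b^2 + 5*b + 4) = (b + 1)*(b + 4)*(b + 1)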